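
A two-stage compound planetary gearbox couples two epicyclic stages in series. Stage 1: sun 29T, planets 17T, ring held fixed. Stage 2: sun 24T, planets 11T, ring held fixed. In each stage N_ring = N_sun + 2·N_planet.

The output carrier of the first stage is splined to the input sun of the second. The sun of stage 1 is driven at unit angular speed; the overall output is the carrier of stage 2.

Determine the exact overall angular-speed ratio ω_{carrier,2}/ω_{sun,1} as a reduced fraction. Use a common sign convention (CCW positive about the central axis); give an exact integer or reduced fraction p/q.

87/805

Stage 1: N_ring = 29 + 2·17 = 63
Stage 1: 29(ω_s−ω_c) = −63(ω_r−ω_c),  ω_r=0, ω_s=1
Stage 1: 29(1−ω_c) = −63(0−ω_c)  ⇒  92ω_c = 29  ⇒  ω_c = 29/92
  ⇒ ω_c¹/ω_s¹ = 29/92
Stage 2: N_ring = 24 + 2·11 = 46
Stage 2: 24(ω_s−ω_c) = −46(ω_r−ω_c),  ω_r=0, ω_s=1
Stage 2: 24(1−ω_c) = −46(0−ω_c)  ⇒  70ω_c = 24  ⇒  ω_c = 12/35
  ⇒ ω_c²/ω_s² = 12/35
Coupling ω_s² = ω_c¹ ⇒ overall = 29/92 × 12/35 = 87/805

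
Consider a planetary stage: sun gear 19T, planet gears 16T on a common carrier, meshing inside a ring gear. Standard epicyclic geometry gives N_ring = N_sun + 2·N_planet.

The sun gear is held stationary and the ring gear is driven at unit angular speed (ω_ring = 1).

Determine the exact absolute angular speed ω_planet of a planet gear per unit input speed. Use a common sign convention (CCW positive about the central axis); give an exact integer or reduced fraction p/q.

51/32

N_ring = 19 + 2·16 = 51
19(ω_s−ω_c) = −51(ω_r−ω_c),  ω_s=0, ω_r=1
19(0−ω_c) = −51(1−ω_c)  ⇒  70ω_c = 51  ⇒  ω_c = 51/70
sun–planet: 19·(0−51/70) = −16·(ω_p−ω_c)  ⇒  ω_p−ω_c = −(19/16)·(-51/70) = 969/1120
ω_p = 51/70 + 969/1120 = 51/32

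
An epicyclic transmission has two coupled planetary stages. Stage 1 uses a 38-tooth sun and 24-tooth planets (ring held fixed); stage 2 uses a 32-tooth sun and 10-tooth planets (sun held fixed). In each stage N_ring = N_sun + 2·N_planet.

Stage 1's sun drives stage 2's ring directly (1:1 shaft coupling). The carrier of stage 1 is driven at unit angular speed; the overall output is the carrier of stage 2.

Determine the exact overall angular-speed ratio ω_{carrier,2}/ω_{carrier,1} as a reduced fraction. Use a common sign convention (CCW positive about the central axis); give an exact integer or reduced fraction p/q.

806/399

Stage 1: N_ring = 38 + 2·24 = 86
Stage 1: 38(ω_s−ω_c) = −86(ω_r−ω_c),  ω_r=0, ω_c=1
Stage 1: ω_s = 1 − (86/38)(0−1) = 62/19
  ⇒ ω_s¹/ω_c¹ = 62/19
Stage 2: N_ring = 32 + 2·10 = 52
Stage 2: 32(ω_s−ω_c) = −52(ω_r−ω_c),  ω_s=0, ω_r=1
Stage 2: 32(0−ω_c) = −52(1−ω_c)  ⇒  84ω_c = 52  ⇒  ω_c = 13/21
  ⇒ ω_c²/ω_r² = 13/21
Coupling ω_r² = ω_s¹ ⇒ overall = 62/19 × 13/21 = 806/399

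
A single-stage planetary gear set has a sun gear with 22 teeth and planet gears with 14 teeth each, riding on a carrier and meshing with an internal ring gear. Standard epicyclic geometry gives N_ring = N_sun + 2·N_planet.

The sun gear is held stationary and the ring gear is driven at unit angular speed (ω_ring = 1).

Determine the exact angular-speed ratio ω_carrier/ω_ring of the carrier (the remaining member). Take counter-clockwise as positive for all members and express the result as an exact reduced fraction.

25/36

N_ring = 22 + 2·14 = 50
22(ω_s−ω_c) = −50(ω_r−ω_c),  ω_s=0, ω_r=1
22(0−ω_c) = −50(1−ω_c)  ⇒  72ω_c = 50  ⇒  ω_c = 25/36
ω_c/ω_r = 25/36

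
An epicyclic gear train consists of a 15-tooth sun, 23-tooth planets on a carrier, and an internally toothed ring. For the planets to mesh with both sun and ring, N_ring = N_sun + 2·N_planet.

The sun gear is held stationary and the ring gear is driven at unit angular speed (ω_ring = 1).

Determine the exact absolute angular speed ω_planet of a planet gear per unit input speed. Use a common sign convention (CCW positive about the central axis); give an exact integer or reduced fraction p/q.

N_ring = 15 + 2·23 = 61
15(ω_s−ω_c) = −61(ω_r−ω_c),  ω_s=0, ω_r=1
15(0−ω_c) = −61(1−ω_c)  ⇒  76ω_c = 61  ⇒  ω_c = 61/76
sun–planet: 15·(0−61/76) = −23·(ω_p−ω_c)  ⇒  ω_p−ω_c = −(15/23)·(-61/76) = 915/1748
ω_p = 61/76 + 915/1748 = 61/46

61/46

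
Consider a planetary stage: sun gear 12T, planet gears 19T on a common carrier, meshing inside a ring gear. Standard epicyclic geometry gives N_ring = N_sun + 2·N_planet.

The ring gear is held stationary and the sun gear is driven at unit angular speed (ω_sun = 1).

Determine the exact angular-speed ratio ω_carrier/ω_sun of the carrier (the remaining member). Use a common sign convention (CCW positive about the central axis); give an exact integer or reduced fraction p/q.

N_ring = 12 + 2·19 = 50
12(ω_s−ω_c) = −50(ω_r−ω_c),  ω_r=0, ω_s=1
12(1−ω_c) = −50(0−ω_c)  ⇒  62ω_c = 12  ⇒  ω_c = 6/31
ω_c/ω_s = 6/31

6/31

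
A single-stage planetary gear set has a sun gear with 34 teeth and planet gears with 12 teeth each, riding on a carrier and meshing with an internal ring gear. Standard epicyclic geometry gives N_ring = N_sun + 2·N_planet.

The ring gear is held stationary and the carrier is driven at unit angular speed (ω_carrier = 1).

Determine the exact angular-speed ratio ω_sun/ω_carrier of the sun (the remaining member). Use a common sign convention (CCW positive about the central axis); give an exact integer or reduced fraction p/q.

N_ring = 34 + 2·12 = 58
34(ω_s−ω_c) = −58(ω_r−ω_c),  ω_r=0, ω_c=1
ω_s = 1 − (58/34)(0−1) = 46/17
ω_s/ω_c = 46/17

46/17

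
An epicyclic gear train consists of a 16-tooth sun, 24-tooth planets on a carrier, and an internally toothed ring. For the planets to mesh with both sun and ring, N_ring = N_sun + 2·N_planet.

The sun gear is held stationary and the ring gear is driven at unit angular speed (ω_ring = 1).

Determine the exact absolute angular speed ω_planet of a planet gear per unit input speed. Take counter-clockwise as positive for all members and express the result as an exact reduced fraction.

4/3

N_ring = 16 + 2·24 = 64
16(ω_s−ω_c) = −64(ω_r−ω_c),  ω_s=0, ω_r=1
16(0−ω_c) = −64(1−ω_c)  ⇒  80ω_c = 64  ⇒  ω_c = 4/5
sun–planet: 16·(0−4/5) = −24·(ω_p−ω_c)  ⇒  ω_p−ω_c = −(16/24)·(-4/5) = 8/15
ω_p = 4/5 + 8/15 = 4/3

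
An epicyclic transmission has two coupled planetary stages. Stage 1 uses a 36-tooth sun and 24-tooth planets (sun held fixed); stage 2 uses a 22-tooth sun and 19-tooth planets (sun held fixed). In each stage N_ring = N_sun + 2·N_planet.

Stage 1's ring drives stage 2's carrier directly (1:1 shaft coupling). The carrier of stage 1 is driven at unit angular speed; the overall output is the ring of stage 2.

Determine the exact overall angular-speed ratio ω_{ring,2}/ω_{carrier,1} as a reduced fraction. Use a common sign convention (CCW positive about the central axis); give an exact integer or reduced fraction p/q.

41/21

Stage 1: N_ring = 36 + 2·24 = 84
Stage 1: 36(ω_s−ω_c) = −84(ω_r−ω_c),  ω_s=0, ω_c=1
Stage 1: ω_r = 1 − (36/84)(0−1) = 10/7
  ⇒ ω_r¹/ω_c¹ = 10/7
Stage 2: N_ring = 22 + 2·19 = 60
Stage 2: 22(ω_s−ω_c) = −60(ω_r−ω_c),  ω_s=0, ω_c=1
Stage 2: ω_r = 1 − (22/60)(0−1) = 41/30
  ⇒ ω_r²/ω_c² = 41/30
Coupling ω_c² = ω_r¹ ⇒ overall = 10/7 × 41/30 = 41/21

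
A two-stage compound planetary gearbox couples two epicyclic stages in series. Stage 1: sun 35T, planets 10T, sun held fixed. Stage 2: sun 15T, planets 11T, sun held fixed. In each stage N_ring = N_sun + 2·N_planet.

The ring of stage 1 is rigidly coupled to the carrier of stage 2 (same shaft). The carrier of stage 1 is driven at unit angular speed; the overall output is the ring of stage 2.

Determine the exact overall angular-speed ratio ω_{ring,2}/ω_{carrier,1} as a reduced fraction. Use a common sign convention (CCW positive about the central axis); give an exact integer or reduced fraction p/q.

Stage 1: N_ring = 35 + 2·10 = 55
Stage 1: 35(ω_s−ω_c) = −55(ω_r−ω_c),  ω_s=0, ω_c=1
Stage 1: ω_r = 1 − (35/55)(0−1) = 18/11
  ⇒ ω_r¹/ω_c¹ = 18/11
Stage 2: N_ring = 15 + 2·11 = 37
Stage 2: 15(ω_s−ω_c) = −37(ω_r−ω_c),  ω_s=0, ω_c=1
Stage 2: ω_r = 1 − (15/37)(0−1) = 52/37
  ⇒ ω_r²/ω_c² = 52/37
Coupling ω_c² = ω_r¹ ⇒ overall = 18/11 × 52/37 = 936/407

936/407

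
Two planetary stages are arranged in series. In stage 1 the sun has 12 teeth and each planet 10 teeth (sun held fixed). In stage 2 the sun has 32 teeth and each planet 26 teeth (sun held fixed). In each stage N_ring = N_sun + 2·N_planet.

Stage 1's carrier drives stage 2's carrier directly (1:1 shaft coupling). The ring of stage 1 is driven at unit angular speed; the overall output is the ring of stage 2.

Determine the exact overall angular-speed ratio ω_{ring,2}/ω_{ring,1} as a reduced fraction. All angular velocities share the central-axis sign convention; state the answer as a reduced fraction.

232/231

Stage 1: N_ring = 12 + 2·10 = 32
Stage 1: 12(ω_s−ω_c) = −32(ω_r−ω_c),  ω_s=0, ω_r=1
Stage 1: 12(0−ω_c) = −32(1−ω_c)  ⇒  44ω_c = 32  ⇒  ω_c = 8/11
  ⇒ ω_c¹/ω_r¹ = 8/11
Stage 2: N_ring = 32 + 2·26 = 84
Stage 2: 32(ω_s−ω_c) = −84(ω_r−ω_c),  ω_s=0, ω_c=1
Stage 2: ω_r = 1 − (32/84)(0−1) = 29/21
  ⇒ ω_r²/ω_c² = 29/21
Coupling ω_c² = ω_c¹ ⇒ overall = 8/11 × 29/21 = 232/231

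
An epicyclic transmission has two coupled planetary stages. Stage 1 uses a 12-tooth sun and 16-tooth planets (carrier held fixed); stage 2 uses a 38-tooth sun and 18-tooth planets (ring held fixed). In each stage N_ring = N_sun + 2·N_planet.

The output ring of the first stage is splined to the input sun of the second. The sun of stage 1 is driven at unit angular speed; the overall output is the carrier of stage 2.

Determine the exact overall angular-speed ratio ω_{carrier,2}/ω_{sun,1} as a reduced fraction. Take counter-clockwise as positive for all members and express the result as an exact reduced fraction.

Stage 1: N_ring = 12 + 2·16 = 44
Stage 1: 12(ω_s−ω_c) = −44(ω_r−ω_c),  ω_c=0, ω_s=1
Stage 1: ω_r = 0 − (12/44)(1−0) = -3/11
  ⇒ ω_r¹/ω_s¹ = -3/11
Stage 2: N_ring = 38 + 2·18 = 74
Stage 2: 38(ω_s−ω_c) = −74(ω_r−ω_c),  ω_r=0, ω_s=1
Stage 2: 38(1−ω_c) = −74(0−ω_c)  ⇒  112ω_c = 38  ⇒  ω_c = 19/56
  ⇒ ω_c²/ω_s² = 19/56
Coupling ω_s² = ω_r¹ ⇒ overall = -3/11 × 19/56 = -57/616

-57/616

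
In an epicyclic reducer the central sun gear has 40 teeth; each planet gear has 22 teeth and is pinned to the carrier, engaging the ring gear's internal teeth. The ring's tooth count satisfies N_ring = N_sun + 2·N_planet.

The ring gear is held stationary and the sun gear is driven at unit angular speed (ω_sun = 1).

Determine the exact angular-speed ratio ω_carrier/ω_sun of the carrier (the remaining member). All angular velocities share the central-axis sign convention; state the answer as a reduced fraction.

N_ring = 40 + 2·22 = 84
40(ω_s−ω_c) = −84(ω_r−ω_c),  ω_r=0, ω_s=1
40(1−ω_c) = −84(0−ω_c)  ⇒  124ω_c = 40  ⇒  ω_c = 10/31
ω_c/ω_s = 10/31

10/31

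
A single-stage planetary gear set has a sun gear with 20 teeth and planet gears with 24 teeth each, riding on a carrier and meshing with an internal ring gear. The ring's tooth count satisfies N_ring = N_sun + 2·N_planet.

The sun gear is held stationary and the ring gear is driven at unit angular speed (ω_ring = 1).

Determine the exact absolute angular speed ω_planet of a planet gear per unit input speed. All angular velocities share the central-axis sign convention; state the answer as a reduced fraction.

17/12

N_ring = 20 + 2·24 = 68
20(ω_s−ω_c) = −68(ω_r−ω_c),  ω_s=0, ω_r=1
20(0−ω_c) = −68(1−ω_c)  ⇒  88ω_c = 68  ⇒  ω_c = 17/22
sun–planet: 20·(0−17/22) = −24·(ω_p−ω_c)  ⇒  ω_p−ω_c = −(20/24)·(-17/22) = 85/132
ω_p = 17/22 + 85/132 = 17/12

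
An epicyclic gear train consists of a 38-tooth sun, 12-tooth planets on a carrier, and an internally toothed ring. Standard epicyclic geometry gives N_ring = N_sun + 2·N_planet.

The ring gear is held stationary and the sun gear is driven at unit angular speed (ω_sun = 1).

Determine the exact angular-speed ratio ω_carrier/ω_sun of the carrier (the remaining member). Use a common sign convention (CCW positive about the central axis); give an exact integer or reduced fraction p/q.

N_ring = 38 + 2·12 = 62
38(ω_s−ω_c) = −62(ω_r−ω_c),  ω_r=0, ω_s=1
38(1−ω_c) = −62(0−ω_c)  ⇒  100ω_c = 38  ⇒  ω_c = 19/50
ω_c/ω_s = 19/50

19/50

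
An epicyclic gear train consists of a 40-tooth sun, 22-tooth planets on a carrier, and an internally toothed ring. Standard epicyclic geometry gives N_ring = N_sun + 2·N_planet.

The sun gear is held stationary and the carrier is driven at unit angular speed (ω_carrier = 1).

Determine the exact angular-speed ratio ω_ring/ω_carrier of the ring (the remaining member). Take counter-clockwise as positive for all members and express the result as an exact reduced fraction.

N_ring = 40 + 2·22 = 84
40(ω_s−ω_c) = −84(ω_r−ω_c),  ω_s=0, ω_c=1
ω_r = 1 − (40/84)(0−1) = 31/21
ω_r/ω_c = 31/21

31/21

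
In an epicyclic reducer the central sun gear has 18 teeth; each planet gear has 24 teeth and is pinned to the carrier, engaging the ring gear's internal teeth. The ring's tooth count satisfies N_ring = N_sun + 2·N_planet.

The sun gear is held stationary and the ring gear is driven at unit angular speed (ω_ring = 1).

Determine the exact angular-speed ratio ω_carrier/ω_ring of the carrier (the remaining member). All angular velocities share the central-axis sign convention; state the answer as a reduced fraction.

11/14

N_ring = 18 + 2·24 = 66
18(ω_s−ω_c) = −66(ω_r−ω_c),  ω_s=0, ω_r=1
18(0−ω_c) = −66(1−ω_c)  ⇒  84ω_c = 66  ⇒  ω_c = 11/14
ω_c/ω_r = 11/14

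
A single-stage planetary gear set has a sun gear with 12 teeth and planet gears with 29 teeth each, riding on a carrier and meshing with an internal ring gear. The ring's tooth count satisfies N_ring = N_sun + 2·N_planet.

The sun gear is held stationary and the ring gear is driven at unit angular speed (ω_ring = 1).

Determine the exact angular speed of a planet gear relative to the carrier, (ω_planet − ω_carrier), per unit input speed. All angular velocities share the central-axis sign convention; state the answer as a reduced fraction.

420/1189

N_ring = 12 + 2·29 = 70
12(ω_s−ω_c) = −70(ω_r−ω_c),  ω_s=0, ω_r=1
12(0−ω_c) = −70(1−ω_c)  ⇒  82ω_c = 70  ⇒  ω_c = 35/41
sun–planet: 12·(0−35/41) = −29·(ω_p−ω_c)  ⇒  ω_p−ω_c = −(12/29)·(-35/41) = 420/1189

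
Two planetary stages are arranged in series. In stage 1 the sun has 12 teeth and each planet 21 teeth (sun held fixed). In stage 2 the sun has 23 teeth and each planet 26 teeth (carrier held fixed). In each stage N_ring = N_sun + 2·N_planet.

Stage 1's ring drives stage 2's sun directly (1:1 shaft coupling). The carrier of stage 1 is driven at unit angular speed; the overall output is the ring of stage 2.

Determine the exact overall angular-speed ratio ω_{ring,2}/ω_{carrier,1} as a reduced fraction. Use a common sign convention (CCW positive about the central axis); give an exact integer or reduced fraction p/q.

Stage 1: N_ring = 12 + 2·21 = 54
Stage 1: 12(ω_s−ω_c) = −54(ω_r−ω_c),  ω_s=0, ω_c=1
Stage 1: ω_r = 1 − (12/54)(0−1) = 11/9
  ⇒ ω_r¹/ω_c¹ = 11/9
Stage 2: N_ring = 23 + 2·26 = 75
Stage 2: 23(ω_s−ω_c) = −75(ω_r−ω_c),  ω_c=0, ω_s=1
Stage 2: ω_r = 0 − (23/75)(1−0) = -23/75
  ⇒ ω_r²/ω_s² = -23/75
Coupling ω_s² = ω_r¹ ⇒ overall = 11/9 × -23/75 = -253/675

-253/675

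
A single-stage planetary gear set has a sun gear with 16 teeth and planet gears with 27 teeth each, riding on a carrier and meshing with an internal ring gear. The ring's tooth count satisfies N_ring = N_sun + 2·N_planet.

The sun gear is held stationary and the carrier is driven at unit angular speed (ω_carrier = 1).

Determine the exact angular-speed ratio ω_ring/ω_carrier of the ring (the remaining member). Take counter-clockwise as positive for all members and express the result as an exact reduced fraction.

43/35

N_ring = 16 + 2·27 = 70
16(ω_s−ω_c) = −70(ω_r−ω_c),  ω_s=0, ω_c=1
ω_r = 1 − (16/70)(0−1) = 43/35
ω_r/ω_c = 43/35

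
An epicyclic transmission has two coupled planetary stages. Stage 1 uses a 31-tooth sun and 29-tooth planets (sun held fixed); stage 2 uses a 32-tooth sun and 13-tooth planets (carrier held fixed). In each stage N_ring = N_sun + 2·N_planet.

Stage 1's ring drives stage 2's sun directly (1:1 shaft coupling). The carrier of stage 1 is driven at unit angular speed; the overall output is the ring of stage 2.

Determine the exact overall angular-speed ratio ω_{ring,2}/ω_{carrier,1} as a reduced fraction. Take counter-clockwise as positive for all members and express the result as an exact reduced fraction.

-1920/2581

Stage 1: N_ring = 31 + 2·29 = 89
Stage 1: 31(ω_s−ω_c) = −89(ω_r−ω_c),  ω_s=0, ω_c=1
Stage 1: ω_r = 1 − (31/89)(0−1) = 120/89
  ⇒ ω_r¹/ω_c¹ = 120/89
Stage 2: N_ring = 32 + 2·13 = 58
Stage 2: 32(ω_s−ω_c) = −58(ω_r−ω_c),  ω_c=0, ω_s=1
Stage 2: ω_r = 0 − (32/58)(1−0) = -16/29
  ⇒ ω_r²/ω_s² = -16/29
Coupling ω_s² = ω_r¹ ⇒ overall = 120/89 × -16/29 = -1920/2581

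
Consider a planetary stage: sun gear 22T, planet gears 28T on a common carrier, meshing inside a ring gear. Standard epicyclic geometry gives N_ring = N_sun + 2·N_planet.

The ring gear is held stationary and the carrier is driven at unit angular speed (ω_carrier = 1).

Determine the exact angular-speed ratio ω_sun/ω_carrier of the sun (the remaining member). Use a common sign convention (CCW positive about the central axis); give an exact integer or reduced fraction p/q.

N_ring = 22 + 2·28 = 78
22(ω_s−ω_c) = −78(ω_r−ω_c),  ω_r=0, ω_c=1
ω_s = 1 − (78/22)(0−1) = 50/11
ω_s/ω_c = 50/11

50/11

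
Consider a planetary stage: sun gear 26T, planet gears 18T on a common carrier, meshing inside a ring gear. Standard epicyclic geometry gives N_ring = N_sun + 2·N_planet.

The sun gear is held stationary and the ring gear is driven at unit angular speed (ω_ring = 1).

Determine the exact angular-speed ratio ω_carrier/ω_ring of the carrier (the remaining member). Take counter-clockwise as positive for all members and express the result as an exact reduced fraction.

31/44

N_ring = 26 + 2·18 = 62
26(ω_s−ω_c) = −62(ω_r−ω_c),  ω_s=0, ω_r=1
26(0−ω_c) = −62(1−ω_c)  ⇒  88ω_c = 62  ⇒  ω_c = 31/44
ω_c/ω_r = 31/44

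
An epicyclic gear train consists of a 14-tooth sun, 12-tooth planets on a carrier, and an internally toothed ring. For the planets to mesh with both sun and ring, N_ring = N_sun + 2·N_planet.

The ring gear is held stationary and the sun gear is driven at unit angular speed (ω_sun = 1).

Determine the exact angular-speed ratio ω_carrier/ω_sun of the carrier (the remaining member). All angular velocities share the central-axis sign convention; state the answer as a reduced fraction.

N_ring = 14 + 2·12 = 38
14(ω_s−ω_c) = −38(ω_r−ω_c),  ω_r=0, ω_s=1
14(1−ω_c) = −38(0−ω_c)  ⇒  52ω_c = 14  ⇒  ω_c = 7/26
ω_c/ω_s = 7/26

7/26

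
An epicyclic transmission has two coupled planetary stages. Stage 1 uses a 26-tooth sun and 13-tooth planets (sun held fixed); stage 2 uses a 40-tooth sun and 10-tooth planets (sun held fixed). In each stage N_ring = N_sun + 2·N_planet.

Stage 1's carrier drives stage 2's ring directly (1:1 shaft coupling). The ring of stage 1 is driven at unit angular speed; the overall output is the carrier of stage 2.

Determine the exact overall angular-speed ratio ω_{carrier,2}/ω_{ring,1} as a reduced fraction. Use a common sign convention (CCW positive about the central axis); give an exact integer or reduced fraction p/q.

2/5

Stage 1: N_ring = 26 + 2·13 = 52
Stage 1: 26(ω_s−ω_c) = −52(ω_r−ω_c),  ω_s=0, ω_r=1
Stage 1: 26(0−ω_c) = −52(1−ω_c)  ⇒  78ω_c = 52  ⇒  ω_c = 2/3
  ⇒ ω_c¹/ω_r¹ = 2/3
Stage 2: N_ring = 40 + 2·10 = 60
Stage 2: 40(ω_s−ω_c) = −60(ω_r−ω_c),  ω_s=0, ω_r=1
Stage 2: 40(0−ω_c) = −60(1−ω_c)  ⇒  100ω_c = 60  ⇒  ω_c = 3/5
  ⇒ ω_c²/ω_r² = 3/5
Coupling ω_r² = ω_c¹ ⇒ overall = 2/3 × 3/5 = 2/5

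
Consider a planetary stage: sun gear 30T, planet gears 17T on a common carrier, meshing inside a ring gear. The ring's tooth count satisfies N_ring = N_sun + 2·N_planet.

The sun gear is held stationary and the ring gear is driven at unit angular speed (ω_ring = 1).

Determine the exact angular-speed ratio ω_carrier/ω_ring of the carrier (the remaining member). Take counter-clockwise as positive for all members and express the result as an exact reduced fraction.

32/47

N_ring = 30 + 2·17 = 64
30(ω_s−ω_c) = −64(ω_r−ω_c),  ω_s=0, ω_r=1
30(0−ω_c) = −64(1−ω_c)  ⇒  94ω_c = 64  ⇒  ω_c = 32/47
ω_c/ω_r = 32/47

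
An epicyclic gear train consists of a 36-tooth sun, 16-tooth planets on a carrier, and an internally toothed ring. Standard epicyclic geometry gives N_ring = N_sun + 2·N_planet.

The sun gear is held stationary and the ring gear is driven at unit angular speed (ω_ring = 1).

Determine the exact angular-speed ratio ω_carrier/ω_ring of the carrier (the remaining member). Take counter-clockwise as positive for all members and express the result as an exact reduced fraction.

17/26

N_ring = 36 + 2·16 = 68
36(ω_s−ω_c) = −68(ω_r−ω_c),  ω_s=0, ω_r=1
36(0−ω_c) = −68(1−ω_c)  ⇒  104ω_c = 68  ⇒  ω_c = 17/26
ω_c/ω_r = 17/26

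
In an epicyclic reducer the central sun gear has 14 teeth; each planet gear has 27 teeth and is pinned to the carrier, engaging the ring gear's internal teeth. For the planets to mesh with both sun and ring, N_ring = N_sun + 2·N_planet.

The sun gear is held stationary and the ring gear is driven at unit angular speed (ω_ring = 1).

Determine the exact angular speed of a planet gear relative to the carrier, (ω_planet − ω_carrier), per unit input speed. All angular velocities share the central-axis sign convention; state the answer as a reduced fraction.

N_ring = 14 + 2·27 = 68
14(ω_s−ω_c) = −68(ω_r−ω_c),  ω_s=0, ω_r=1
14(0−ω_c) = −68(1−ω_c)  ⇒  82ω_c = 68  ⇒  ω_c = 34/41
sun–planet: 14·(0−34/41) = −27·(ω_p−ω_c)  ⇒  ω_p−ω_c = −(14/27)·(-34/41) = 476/1107

476/1107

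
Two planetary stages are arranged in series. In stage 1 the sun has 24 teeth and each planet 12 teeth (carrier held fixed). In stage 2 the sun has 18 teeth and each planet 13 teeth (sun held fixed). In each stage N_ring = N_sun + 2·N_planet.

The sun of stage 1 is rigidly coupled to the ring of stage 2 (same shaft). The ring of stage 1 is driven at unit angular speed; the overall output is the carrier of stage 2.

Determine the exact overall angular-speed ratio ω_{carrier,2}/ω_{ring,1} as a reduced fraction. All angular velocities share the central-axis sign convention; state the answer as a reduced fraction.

-44/31

Stage 1: N_ring = 24 + 2·12 = 48
Stage 1: 24(ω_s−ω_c) = −48(ω_r−ω_c),  ω_c=0, ω_r=1
Stage 1: ω_s = 0 − (48/24)(1−0) = -2
  ⇒ ω_s¹/ω_r¹ = -2
Stage 2: N_ring = 18 + 2·13 = 44
Stage 2: 18(ω_s−ω_c) = −44(ω_r−ω_c),  ω_s=0, ω_r=1
Stage 2: 18(0−ω_c) = −44(1−ω_c)  ⇒  62ω_c = 44  ⇒  ω_c = 22/31
  ⇒ ω_c²/ω_r² = 22/31
Coupling ω_r² = ω_s¹ ⇒ overall = -2 × 22/31 = -44/31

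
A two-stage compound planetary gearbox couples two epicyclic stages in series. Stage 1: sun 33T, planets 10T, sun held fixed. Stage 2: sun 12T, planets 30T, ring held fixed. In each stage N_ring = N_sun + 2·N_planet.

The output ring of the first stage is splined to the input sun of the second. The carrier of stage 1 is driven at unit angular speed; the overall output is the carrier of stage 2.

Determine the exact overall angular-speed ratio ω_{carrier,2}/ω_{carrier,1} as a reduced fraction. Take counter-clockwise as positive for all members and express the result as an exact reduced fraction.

Stage 1: N_ring = 33 + 2·10 = 53
Stage 1: 33(ω_s−ω_c) = −53(ω_r−ω_c),  ω_s=0, ω_c=1
Stage 1: ω_r = 1 − (33/53)(0−1) = 86/53
  ⇒ ω_r¹/ω_c¹ = 86/53
Stage 2: N_ring = 12 + 2·30 = 72
Stage 2: 12(ω_s−ω_c) = −72(ω_r−ω_c),  ω_r=0, ω_s=1
Stage 2: 12(1−ω_c) = −72(0−ω_c)  ⇒  84ω_c = 12  ⇒  ω_c = 1/7
  ⇒ ω_c²/ω_s² = 1/7
Coupling ω_s² = ω_r¹ ⇒ overall = 86/53 × 1/7 = 86/371

86/371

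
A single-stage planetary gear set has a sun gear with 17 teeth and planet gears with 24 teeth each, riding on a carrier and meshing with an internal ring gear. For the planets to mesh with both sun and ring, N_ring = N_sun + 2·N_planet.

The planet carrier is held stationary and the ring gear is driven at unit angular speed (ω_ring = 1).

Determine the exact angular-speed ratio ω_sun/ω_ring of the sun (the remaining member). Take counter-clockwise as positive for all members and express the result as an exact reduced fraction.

N_ring = 17 + 2·24 = 65
17(ω_s−ω_c) = −65(ω_r−ω_c),  ω_c=0, ω_r=1
ω_s = 0 − (65/17)(1−0) = -65/17
ω_s/ω_r = -65/17

-65/17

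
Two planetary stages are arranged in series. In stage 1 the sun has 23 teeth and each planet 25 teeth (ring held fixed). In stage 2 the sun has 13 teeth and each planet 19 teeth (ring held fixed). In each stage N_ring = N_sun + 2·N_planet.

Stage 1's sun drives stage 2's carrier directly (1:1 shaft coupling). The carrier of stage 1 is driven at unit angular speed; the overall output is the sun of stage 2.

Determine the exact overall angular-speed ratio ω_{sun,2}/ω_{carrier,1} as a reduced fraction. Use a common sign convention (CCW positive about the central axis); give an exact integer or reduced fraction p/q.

Stage 1: N_ring = 23 + 2·25 = 73
Stage 1: 23(ω_s−ω_c) = −73(ω_r−ω_c),  ω_r=0, ω_c=1
Stage 1: ω_s = 1 − (73/23)(0−1) = 96/23
  ⇒ ω_s¹/ω_c¹ = 96/23
Stage 2: N_ring = 13 + 2·19 = 51
Stage 2: 13(ω_s−ω_c) = −51(ω_r−ω_c),  ω_r=0, ω_c=1
Stage 2: ω_s = 1 − (51/13)(0−1) = 64/13
  ⇒ ω_s²/ω_c² = 64/13
Coupling ω_c² = ω_s¹ ⇒ overall = 96/23 × 64/13 = 6144/299

6144/299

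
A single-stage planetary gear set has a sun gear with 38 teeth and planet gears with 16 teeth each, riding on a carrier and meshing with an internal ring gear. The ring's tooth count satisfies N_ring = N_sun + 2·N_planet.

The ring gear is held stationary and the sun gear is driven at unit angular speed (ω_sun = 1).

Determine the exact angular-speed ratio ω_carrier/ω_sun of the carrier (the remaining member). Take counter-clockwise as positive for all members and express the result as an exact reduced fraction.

N_ring = 38 + 2·16 = 70
38(ω_s−ω_c) = −70(ω_r−ω_c),  ω_r=0, ω_s=1
38(1−ω_c) = −70(0−ω_c)  ⇒  108ω_c = 38  ⇒  ω_c = 19/54
ω_c/ω_s = 19/54

19/54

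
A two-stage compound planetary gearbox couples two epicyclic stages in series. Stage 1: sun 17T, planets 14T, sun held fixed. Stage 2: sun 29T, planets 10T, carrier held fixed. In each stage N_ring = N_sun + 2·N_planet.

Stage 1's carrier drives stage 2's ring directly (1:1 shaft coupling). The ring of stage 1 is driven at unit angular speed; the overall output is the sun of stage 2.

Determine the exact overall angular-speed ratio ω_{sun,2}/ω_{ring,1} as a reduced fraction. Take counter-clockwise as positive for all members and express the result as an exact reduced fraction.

-2205/1798

Stage 1: N_ring = 17 + 2·14 = 45
Stage 1: 17(ω_s−ω_c) = −45(ω_r−ω_c),  ω_s=0, ω_r=1
Stage 1: 17(0−ω_c) = −45(1−ω_c)  ⇒  62ω_c = 45  ⇒  ω_c = 45/62
  ⇒ ω_c¹/ω_r¹ = 45/62
Stage 2: N_ring = 29 + 2·10 = 49
Stage 2: 29(ω_s−ω_c) = −49(ω_r−ω_c),  ω_c=0, ω_r=1
Stage 2: ω_s = 0 − (49/29)(1−0) = -49/29
  ⇒ ω_s²/ω_r² = -49/29
Coupling ω_r² = ω_c¹ ⇒ overall = 45/62 × -49/29 = -2205/1798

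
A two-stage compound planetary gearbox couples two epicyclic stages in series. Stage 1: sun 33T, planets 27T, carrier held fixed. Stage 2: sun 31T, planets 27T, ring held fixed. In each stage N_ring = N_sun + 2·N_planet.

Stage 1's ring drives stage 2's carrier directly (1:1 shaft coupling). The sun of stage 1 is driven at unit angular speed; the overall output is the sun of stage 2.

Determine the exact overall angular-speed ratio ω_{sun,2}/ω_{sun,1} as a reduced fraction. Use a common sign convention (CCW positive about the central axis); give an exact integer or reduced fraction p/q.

Stage 1: N_ring = 33 + 2·27 = 87
Stage 1: 33(ω_s−ω_c) = −87(ω_r−ω_c),  ω_c=0, ω_s=1
Stage 1: ω_r = 0 − (33/87)(1−0) = -11/29
  ⇒ ω_r¹/ω_s¹ = -11/29
Stage 2: N_ring = 31 + 2·27 = 85
Stage 2: 31(ω_s−ω_c) = −85(ω_r−ω_c),  ω_r=0, ω_c=1
Stage 2: ω_s = 1 − (85/31)(0−1) = 116/31
  ⇒ ω_s²/ω_c² = 116/31
Coupling ω_c² = ω_r¹ ⇒ overall = -11/29 × 116/31 = -44/31

-44/31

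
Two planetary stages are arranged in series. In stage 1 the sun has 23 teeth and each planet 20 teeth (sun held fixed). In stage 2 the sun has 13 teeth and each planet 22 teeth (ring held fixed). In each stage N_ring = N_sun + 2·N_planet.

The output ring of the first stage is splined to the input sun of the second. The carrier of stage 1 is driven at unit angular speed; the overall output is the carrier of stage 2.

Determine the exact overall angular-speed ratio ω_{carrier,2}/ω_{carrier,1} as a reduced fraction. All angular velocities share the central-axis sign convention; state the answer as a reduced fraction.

559/2205

Stage 1: N_ring = 23 + 2·20 = 63
Stage 1: 23(ω_s−ω_c) = −63(ω_r−ω_c),  ω_s=0, ω_c=1
Stage 1: ω_r = 1 − (23/63)(0−1) = 86/63
  ⇒ ω_r¹/ω_c¹ = 86/63
Stage 2: N_ring = 13 + 2·22 = 57
Stage 2: 13(ω_s−ω_c) = −57(ω_r−ω_c),  ω_r=0, ω_s=1
Stage 2: 13(1−ω_c) = −57(0−ω_c)  ⇒  70ω_c = 13  ⇒  ω_c = 13/70
  ⇒ ω_c²/ω_s² = 13/70
Coupling ω_s² = ω_r¹ ⇒ overall = 86/63 × 13/70 = 559/2205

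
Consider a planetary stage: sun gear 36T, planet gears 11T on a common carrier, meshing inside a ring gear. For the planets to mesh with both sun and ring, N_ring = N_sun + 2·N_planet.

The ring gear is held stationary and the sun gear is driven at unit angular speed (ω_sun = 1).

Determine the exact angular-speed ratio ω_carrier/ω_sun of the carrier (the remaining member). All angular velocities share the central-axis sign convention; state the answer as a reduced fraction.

N_ring = 36 + 2·11 = 58
36(ω_s−ω_c) = −58(ω_r−ω_c),  ω_r=0, ω_s=1
36(1−ω_c) = −58(0−ω_c)  ⇒  94ω_c = 36  ⇒  ω_c = 18/47
ω_c/ω_s = 18/47

18/47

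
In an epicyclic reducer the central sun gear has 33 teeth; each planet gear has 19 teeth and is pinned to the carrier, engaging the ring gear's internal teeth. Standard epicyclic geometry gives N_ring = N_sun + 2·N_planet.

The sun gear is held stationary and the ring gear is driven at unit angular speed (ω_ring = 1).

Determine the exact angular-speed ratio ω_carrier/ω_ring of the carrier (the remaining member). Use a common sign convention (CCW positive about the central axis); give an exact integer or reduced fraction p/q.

N_ring = 33 + 2·19 = 71
33(ω_s−ω_c) = −71(ω_r−ω_c),  ω_s=0, ω_r=1
33(0−ω_c) = −71(1−ω_c)  ⇒  104ω_c = 71  ⇒  ω_c = 71/104
ω_c/ω_r = 71/104

71/104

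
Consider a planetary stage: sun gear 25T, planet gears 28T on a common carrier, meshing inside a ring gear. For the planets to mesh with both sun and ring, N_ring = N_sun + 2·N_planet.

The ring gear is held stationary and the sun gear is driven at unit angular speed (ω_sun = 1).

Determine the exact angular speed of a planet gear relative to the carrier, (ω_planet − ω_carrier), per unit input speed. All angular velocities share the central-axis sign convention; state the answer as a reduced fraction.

N_ring = 25 + 2·28 = 81
25(ω_s−ω_c) = −81(ω_r−ω_c),  ω_r=0, ω_s=1
25(1−ω_c) = −81(0−ω_c)  ⇒  106ω_c = 25  ⇒  ω_c = 25/106
sun–planet: 25·(1−25/106) = −28·(ω_p−ω_c)  ⇒  ω_p−ω_c = −(25/28)·(81/106) = -2025/2968

-2025/2968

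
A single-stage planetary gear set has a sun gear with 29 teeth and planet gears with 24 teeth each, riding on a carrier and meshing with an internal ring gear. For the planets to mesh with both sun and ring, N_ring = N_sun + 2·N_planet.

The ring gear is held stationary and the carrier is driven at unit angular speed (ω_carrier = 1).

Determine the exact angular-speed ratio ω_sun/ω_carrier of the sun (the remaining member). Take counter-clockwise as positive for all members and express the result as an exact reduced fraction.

N_ring = 29 + 2·24 = 77
29(ω_s−ω_c) = −77(ω_r−ω_c),  ω_r=0, ω_c=1
ω_s = 1 − (77/29)(0−1) = 106/29
ω_s/ω_c = 106/29

106/29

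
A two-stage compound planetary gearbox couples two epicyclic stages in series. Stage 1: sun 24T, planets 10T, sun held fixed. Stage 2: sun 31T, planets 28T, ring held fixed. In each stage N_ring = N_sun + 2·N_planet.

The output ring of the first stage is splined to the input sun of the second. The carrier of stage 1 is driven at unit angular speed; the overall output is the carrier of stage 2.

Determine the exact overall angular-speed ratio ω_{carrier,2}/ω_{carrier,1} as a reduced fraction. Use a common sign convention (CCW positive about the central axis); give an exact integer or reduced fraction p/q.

Stage 1: N_ring = 24 + 2·10 = 44
Stage 1: 24(ω_s−ω_c) = −44(ω_r−ω_c),  ω_s=0, ω_c=1
Stage 1: ω_r = 1 − (24/44)(0−1) = 17/11
  ⇒ ω_r¹/ω_c¹ = 17/11
Stage 2: N_ring = 31 + 2·28 = 87
Stage 2: 31(ω_s−ω_c) = −87(ω_r−ω_c),  ω_r=0, ω_s=1
Stage 2: 31(1−ω_c) = −87(0−ω_c)  ⇒  118ω_c = 31  ⇒  ω_c = 31/118
  ⇒ ω_c²/ω_s² = 31/118
Coupling ω_s² = ω_r¹ ⇒ overall = 17/11 × 31/118 = 527/1298

527/1298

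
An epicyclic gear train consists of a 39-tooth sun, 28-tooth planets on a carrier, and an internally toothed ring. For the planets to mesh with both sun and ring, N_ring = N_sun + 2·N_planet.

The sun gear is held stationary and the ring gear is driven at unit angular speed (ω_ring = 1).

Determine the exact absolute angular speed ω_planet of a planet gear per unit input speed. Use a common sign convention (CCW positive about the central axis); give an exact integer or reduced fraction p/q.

95/56

N_ring = 39 + 2·28 = 95
39(ω_s−ω_c) = −95(ω_r−ω_c),  ω_s=0, ω_r=1
39(0−ω_c) = −95(1−ω_c)  ⇒  134ω_c = 95  ⇒  ω_c = 95/134
sun–planet: 39·(0−95/134) = −28·(ω_p−ω_c)  ⇒  ω_p−ω_c = −(39/28)·(-95/134) = 3705/3752
ω_p = 95/134 + 3705/3752 = 95/56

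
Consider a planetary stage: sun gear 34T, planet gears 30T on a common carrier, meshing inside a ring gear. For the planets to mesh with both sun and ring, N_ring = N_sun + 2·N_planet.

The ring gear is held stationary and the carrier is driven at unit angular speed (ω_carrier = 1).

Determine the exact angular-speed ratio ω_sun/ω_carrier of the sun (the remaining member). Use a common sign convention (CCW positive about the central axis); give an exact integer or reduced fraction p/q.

N_ring = 34 + 2·30 = 94
34(ω_s−ω_c) = −94(ω_r−ω_c),  ω_r=0, ω_c=1
ω_s = 1 − (94/34)(0−1) = 64/17
ω_s/ω_c = 64/17

64/17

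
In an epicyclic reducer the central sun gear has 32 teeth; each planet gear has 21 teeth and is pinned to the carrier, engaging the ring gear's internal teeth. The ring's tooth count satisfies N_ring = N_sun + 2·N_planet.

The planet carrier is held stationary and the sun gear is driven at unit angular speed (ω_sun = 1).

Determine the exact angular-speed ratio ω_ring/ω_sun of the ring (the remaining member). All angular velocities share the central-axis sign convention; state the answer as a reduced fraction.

N_ring = 32 + 2·21 = 74
32(ω_s−ω_c) = −74(ω_r−ω_c),  ω_c=0, ω_s=1
ω_r = 0 − (32/74)(1−0) = -16/37
ω_r/ω_s = -16/37

-16/37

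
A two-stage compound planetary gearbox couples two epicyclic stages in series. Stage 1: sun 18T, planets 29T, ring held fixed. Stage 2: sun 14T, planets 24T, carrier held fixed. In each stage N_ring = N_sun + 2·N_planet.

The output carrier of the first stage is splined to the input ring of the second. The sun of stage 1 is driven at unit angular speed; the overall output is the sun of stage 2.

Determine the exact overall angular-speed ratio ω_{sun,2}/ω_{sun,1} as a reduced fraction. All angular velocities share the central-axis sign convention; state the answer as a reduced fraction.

Stage 1: N_ring = 18 + 2·29 = 76
Stage 1: 18(ω_s−ω_c) = −76(ω_r−ω_c),  ω_r=0, ω_s=1
Stage 1: 18(1−ω_c) = −76(0−ω_c)  ⇒  94ω_c = 18  ⇒  ω_c = 9/47
  ⇒ ω_c¹/ω_s¹ = 9/47
Stage 2: N_ring = 14 + 2·24 = 62
Stage 2: 14(ω_s−ω_c) = −62(ω_r−ω_c),  ω_c=0, ω_r=1
Stage 2: ω_s = 0 − (62/14)(1−0) = -31/7
  ⇒ ω_s²/ω_r² = -31/7
Coupling ω_r² = ω_c¹ ⇒ overall = 9/47 × -31/7 = -279/329

-279/329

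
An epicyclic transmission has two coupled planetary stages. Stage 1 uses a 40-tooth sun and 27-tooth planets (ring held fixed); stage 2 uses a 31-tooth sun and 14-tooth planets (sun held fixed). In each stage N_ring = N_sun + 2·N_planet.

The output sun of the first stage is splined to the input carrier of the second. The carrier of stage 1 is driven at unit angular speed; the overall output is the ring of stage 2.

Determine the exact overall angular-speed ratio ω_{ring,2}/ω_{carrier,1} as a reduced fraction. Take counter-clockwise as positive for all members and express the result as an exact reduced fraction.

Stage 1: N_ring = 40 + 2·27 = 94
Stage 1: 40(ω_s−ω_c) = −94(ω_r−ω_c),  ω_r=0, ω_c=1
Stage 1: ω_s = 1 − (94/40)(0−1) = 67/20
  ⇒ ω_s¹/ω_c¹ = 67/20
Stage 2: N_ring = 31 + 2·14 = 59
Stage 2: 31(ω_s−ω_c) = −59(ω_r−ω_c),  ω_s=0, ω_c=1
Stage 2: ω_r = 1 − (31/59)(0−1) = 90/59
  ⇒ ω_r²/ω_c² = 90/59
Coupling ω_c² = ω_s¹ ⇒ overall = 67/20 × 90/59 = 603/118

603/118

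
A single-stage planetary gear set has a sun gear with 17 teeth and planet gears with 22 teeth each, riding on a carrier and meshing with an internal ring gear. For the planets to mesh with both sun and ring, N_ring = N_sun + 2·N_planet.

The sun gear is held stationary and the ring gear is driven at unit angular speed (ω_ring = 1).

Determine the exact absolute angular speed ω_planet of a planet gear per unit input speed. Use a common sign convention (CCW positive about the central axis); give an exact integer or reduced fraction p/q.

N_ring = 17 + 2·22 = 61
17(ω_s−ω_c) = −61(ω_r−ω_c),  ω_s=0, ω_r=1
17(0−ω_c) = −61(1−ω_c)  ⇒  78ω_c = 61  ⇒  ω_c = 61/78
sun–planet: 17·(0−61/78) = −22·(ω_p−ω_c)  ⇒  ω_p−ω_c = −(17/22)·(-61/78) = 1037/1716
ω_p = 61/78 + 1037/1716 = 61/44

61/44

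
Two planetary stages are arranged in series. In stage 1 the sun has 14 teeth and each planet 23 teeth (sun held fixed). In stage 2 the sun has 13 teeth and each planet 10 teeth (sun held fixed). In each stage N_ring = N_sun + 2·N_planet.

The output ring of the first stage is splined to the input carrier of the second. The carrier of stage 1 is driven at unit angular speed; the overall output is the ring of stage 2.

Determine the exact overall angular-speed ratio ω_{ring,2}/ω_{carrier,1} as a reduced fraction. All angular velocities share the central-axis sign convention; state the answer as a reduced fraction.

Stage 1: N_ring = 14 + 2·23 = 60
Stage 1: 14(ω_s−ω_c) = −60(ω_r−ω_c),  ω_s=0, ω_c=1
Stage 1: ω_r = 1 − (14/60)(0−1) = 37/30
  ⇒ ω_r¹/ω_c¹ = 37/30
Stage 2: N_ring = 13 + 2·10 = 33
Stage 2: 13(ω_s−ω_c) = −33(ω_r−ω_c),  ω_s=0, ω_c=1
Stage 2: ω_r = 1 − (13/33)(0−1) = 46/33
  ⇒ ω_r²/ω_c² = 46/33
Coupling ω_c² = ω_r¹ ⇒ overall = 37/30 × 46/33 = 851/495

851/495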